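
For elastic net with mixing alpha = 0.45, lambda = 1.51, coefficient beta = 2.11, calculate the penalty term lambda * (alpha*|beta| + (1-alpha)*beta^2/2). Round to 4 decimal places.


Compute:
L1 = 0.45 * 2.11 = 0.9495.
L2 = 0.55 * 2.11^2 / 2 = 1.2243.
Penalty = 1.51 * (0.9495 + 1.2243) = 3.2825.

3.2825


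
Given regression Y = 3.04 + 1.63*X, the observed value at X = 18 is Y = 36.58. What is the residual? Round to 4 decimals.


Compute yhat = 3.04 + (1.63)(18) = 32.3800.
Residual = actual - predicted = 36.58 - 32.3800 = 4.2000.

4.2000


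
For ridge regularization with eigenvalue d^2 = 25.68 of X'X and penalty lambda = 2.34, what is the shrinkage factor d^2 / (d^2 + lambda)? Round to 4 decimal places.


Compute the denominator: 25.68 + 2.34 = 28.0200.
Shrinkage factor = 25.68 / 28.0200 = 0.9165.

0.9165


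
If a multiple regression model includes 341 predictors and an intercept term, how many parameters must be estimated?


Total coefficients = number of predictors + 1 (for the intercept).
= 341 + 1 = 342.

342


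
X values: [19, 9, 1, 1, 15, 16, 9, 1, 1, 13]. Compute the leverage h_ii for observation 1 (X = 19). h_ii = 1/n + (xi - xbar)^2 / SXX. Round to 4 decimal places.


Mean of X: xbar = 8.5000.
SXX = 454.5000.
For X = 19: h = 1/10 + (19 - 8.5000)^2/454.5000 = 0.3426.

0.3426


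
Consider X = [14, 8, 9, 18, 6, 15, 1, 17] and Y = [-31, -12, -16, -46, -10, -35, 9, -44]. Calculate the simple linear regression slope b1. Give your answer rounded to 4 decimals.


The sample means are xbar = 11.0000 and ybar = -23.1250.
Compute S_xx = 248.0000 and S_xy = -791.0000.
Slope b1 = S_xy / S_xx = -791.0000 / 248.0000 = -3.1895.

-3.1895


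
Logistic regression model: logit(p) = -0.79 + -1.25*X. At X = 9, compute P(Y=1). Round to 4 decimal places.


Linear predictor: z = -0.79 + -1.25 * 9 = -12.0400.
P = 1/(1 + exp(12.0400)) = 1/(1 + 169396.9405) = 0.0000.

0.0000


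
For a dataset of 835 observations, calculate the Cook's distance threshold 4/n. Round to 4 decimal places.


Using the rule of thumb:
Threshold = 4 / 835 = 0.0048.

0.0048


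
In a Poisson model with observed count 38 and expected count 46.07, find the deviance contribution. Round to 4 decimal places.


First: ln(38/46.07) = -0.192576.
Then: 38 * -0.192576 = -7.317888.
y - mu = 38 - 46.07 = -8.07.
D = 2(-7.317888 - -8.07) = 1.504224, which rounds to 1.5042.

1.5042


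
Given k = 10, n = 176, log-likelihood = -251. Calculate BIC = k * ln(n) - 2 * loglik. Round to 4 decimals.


k * ln(n) = 10 * ln(176) = 10 * 5.170484 = 51.704840.
-2 * loglik = -2 * (-251) = 502.
BIC = 51.704840 + 502 = 553.704840, which rounds to 553.7048.

553.7048


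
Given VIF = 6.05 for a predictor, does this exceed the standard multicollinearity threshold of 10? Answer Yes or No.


Check: VIF = 6.05 vs threshold = 10.
Since 6.05 < 10, the answer is No.

No


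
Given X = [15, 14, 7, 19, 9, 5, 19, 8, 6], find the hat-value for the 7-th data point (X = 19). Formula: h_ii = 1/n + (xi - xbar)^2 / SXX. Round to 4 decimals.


n = 9, xbar = 11.3333.
SXX = sum((xi - xbar)^2) = 242.0000.
h = 1/9 + (19 - 11.3333)^2 / 242.0000 = 0.3540.

0.3540


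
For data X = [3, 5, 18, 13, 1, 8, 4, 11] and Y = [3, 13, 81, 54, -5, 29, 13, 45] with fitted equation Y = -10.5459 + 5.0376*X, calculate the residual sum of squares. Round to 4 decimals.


Predicted values from Y = -10.5459 + 5.0376*X.
Residuals: [-1.5669, -1.6421, 0.8691, -0.9429, 0.5083, -0.7549, 3.3955, 0.1323].
SSres = 19.1712.

19.1712


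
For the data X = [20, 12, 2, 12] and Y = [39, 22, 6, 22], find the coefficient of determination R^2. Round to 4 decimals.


The fitted line is Y = 1.3313 + 1.8190*X.
SSres = 5.4110, SStot = 544.7500.
R^2 = 1 - SSres/SStot = 0.9901.

0.9901


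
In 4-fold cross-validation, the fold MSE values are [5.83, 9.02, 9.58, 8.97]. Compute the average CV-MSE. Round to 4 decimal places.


Sum of fold MSEs = 33.4000.
Average = 33.4000 / 4 = 8.3500.

8.3500


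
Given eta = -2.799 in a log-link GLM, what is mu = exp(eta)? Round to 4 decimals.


The inverse log link gives:
mu = exp(-2.799) = 0.0609.

0.0609


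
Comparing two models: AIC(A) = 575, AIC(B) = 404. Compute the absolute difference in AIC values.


Absolute difference = |575 - 404| = 171.
The model with lower AIC (B) is preferred.

171


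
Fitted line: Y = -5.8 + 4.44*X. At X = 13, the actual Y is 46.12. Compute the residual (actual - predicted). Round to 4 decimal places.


Fitted value at X = 13 is yhat = -5.8 + 4.44*13 = 51.9200.
Residual = 46.12 - 51.9200 = -5.8000.

-5.8000


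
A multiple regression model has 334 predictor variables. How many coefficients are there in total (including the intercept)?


Including the intercept, the model has 334 predictor coefficients + 1 intercept.
Total = 335.

335


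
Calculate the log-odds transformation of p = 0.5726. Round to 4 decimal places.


1 - p = 0.4274.
p/(1-p) = 1.3397.
logit = ln(1.3397) = 0.2925.

0.2925


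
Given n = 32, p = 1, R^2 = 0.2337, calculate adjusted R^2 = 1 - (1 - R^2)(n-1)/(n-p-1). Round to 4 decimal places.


Plug in: Adj R^2 = 1 - (1 - 0.2337) * 31/30.
= 1 - 0.7663 * 31/30
= 1 - 23.7553 / 30
= 1 - 0.7918 = 0.2082.

0.2082


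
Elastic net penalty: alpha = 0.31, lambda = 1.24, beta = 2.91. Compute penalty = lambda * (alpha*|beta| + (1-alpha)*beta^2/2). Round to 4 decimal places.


Compute:
L1 = 0.31 * 2.91 = 0.9021.
L2 = 0.69 * 2.91^2 / 2 = 2.9215.
Penalty = 1.24 * (0.9021 + 2.9215) = 4.7413.

4.7413


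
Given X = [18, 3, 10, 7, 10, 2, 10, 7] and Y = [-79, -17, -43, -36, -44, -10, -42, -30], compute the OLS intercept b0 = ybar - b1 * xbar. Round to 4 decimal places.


The slope is b1 = -4.1646.
Sample means are xbar = 8.3750 and ybar = -37.6250.
Intercept: b0 = -37.6250 - (-4.1646)(8.3750) = -2.7462.

-2.7462


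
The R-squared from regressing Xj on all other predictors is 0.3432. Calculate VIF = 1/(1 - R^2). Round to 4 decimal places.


Denominator: 1 - 0.3432 = 0.6568.
VIF = 1 / 0.6568 = 1.5225.

1.5225


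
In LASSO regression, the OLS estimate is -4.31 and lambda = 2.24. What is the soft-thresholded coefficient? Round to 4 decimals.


|beta_OLS| = 4.31.
lambda = 2.24.
Since |beta| > lambda, coefficient = sign(beta)*(|beta| - lambda) = -2.0700.
Result = -2.0700.

-2.0700


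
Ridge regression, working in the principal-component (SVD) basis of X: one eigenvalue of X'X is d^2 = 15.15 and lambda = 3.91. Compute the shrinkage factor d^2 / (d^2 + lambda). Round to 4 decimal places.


Denominator = d^2 + lambda = 15.15 + 3.91 = 19.0600.
Shrinkage = 15.15 / 19.0600 = 0.7949.

0.7949


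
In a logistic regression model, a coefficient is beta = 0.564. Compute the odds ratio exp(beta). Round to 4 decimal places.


exp(0.564) = 1.7577.
So the odds ratio is 1.7577.

1.7577


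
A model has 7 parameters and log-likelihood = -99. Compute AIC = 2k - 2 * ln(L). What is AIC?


Compute:
2k = 2*7 = 14.
-2*loglik = -2*(-99) = 198.
AIC = 14 + 198 = 212.

212


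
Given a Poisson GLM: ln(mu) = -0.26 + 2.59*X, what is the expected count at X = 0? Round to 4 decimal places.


Linear predictor: eta = -0.26 + (2.59)(0) = -0.2600.
Expected count: mu = exp(-0.2600) = 0.7711.

0.7711


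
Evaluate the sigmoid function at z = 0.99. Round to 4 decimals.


Compute exp(-0.9900) = 0.3716.
Sigmoid = 1 / (1 + 0.3716) = 1 / 1.3716 = 0.7291.

0.7291


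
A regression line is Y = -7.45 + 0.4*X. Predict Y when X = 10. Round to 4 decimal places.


Substitute X = 10 into the equation:
Y = -7.45 + 0.4 * 10 = -7.45 + 4.0000 = -3.4500.

-3.4500


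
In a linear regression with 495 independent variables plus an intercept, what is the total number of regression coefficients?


Total coefficients = number of predictors + 1 (for the intercept).
= 495 + 1 = 496.

496


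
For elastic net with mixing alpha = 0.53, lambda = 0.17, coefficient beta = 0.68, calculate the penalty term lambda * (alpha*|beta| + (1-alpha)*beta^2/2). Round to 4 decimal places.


L1 component = 0.53 * |0.68| = 0.3604.
L2 component = 0.47 * 0.68^2 / 2 = 0.1087.
Penalty = 0.17 * (0.3604 + 0.1087) = 0.17 * 0.4691 = 0.0797.

0.0797


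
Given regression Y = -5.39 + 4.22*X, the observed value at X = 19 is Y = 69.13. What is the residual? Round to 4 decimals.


Compute yhat = -5.39 + (4.22)(19) = 74.7900.
Residual = actual - predicted = 69.13 - 74.7900 = -5.6600.

-5.6600


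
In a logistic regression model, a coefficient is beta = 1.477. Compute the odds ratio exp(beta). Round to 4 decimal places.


The odds ratio is computed as:
OR = e^(1.477) = 4.3798.

4.3798


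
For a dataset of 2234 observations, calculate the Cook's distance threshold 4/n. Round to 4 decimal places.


Cook's distance cutoff = 4/n = 4/2234.
= 0.0018.

0.0018


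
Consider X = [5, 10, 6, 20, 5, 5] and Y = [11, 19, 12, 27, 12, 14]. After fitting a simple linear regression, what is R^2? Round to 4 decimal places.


Fit the OLS line: b0 = 7.2376, b1 = 1.0113.
SSres = 9.3108.
SStot = 190.8333.
R^2 = 1 - 9.3108/190.8333 = 0.9512.

0.9512


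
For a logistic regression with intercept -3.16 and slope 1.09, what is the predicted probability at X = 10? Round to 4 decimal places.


Compute z = -3.16 + (1.09)(10) = 7.7400.
exp(-z) = 0.0004.
P = 1/(1 + 0.0004) = 0.9996.

0.9996


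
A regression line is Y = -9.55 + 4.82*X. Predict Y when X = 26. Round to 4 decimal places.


Plug X = 26 into Y = -9.55 + 4.82*X:
Y = -9.55 + 125.3200 = 115.7700.

115.7700


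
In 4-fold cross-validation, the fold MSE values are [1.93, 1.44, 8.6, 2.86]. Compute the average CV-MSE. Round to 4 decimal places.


Sum of fold MSEs = 14.8300.
Average = 14.8300 / 4 = 3.7075.

3.7075


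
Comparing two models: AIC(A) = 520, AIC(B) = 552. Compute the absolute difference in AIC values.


Compute |520 - 552| = 32.
Model A has the smaller AIC.

32


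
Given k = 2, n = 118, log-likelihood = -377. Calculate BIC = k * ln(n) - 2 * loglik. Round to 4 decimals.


ln(118) = 4.770685.
k * ln(n) = 2 * 4.770685 = 9.541370.
-2L = 754.
BIC = 9.541370 + 754 = 763.541370, which rounds to 763.5414.

763.5414


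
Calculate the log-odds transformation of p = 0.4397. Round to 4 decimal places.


1 - p = 0.5603.
p/(1-p) = 0.7848.
logit = ln(0.7848) = -0.2424.

-0.2424


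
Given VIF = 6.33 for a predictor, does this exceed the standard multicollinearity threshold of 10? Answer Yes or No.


Compare VIF = 6.33 to the threshold of 10.
6.33 < 10, so the answer is No.

No


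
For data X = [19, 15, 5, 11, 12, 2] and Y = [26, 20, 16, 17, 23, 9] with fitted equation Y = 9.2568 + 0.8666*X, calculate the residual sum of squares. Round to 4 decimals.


Predicted values from Y = 9.2568 + 0.8666*X.
Residuals: [0.2778, -2.2558, 2.4102, -1.7894, 3.3440, -1.9900].
SSres = 29.3193.

29.3193


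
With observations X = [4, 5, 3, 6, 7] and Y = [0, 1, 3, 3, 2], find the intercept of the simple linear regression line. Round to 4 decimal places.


First find the slope: b1 = 0.1000.
Means: xbar = 5.0000, ybar = 1.8000.
b0 = ybar - b1 * xbar = 1.8000 - 0.1000 * 5.0000 = 1.3000.

1.3000


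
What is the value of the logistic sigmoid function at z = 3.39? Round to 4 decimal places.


Compute exp(-3.3900) = 0.0337.
Sigmoid = 1 / (1 + 0.0337) = 1 / 1.0337 = 0.9674.

0.9674


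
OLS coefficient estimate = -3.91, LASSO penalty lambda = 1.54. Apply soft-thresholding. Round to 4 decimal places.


Check: |-3.91| = 3.91 vs lambda = 1.54.
Since |beta| > lambda, coefficient = sign(beta)*(|beta| - lambda) = -2.3700.
Soft-thresholded coefficient = -2.3700.

-2.3700


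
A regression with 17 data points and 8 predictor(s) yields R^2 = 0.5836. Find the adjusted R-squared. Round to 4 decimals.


Plug in: Adj R^2 = 1 - (1 - 0.5836) * 16/8.
= 1 - 0.4164 * 16/8
= 1 - 6.6624 / 8
= 1 - 0.8328 = 0.1672.

0.1672


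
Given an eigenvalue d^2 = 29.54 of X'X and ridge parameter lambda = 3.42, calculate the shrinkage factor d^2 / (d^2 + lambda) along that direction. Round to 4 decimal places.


Denominator = d^2 + lambda = 29.54 + 3.42 = 32.9600.
Shrinkage = 29.54 / 32.9600 = 0.8962.

0.8962


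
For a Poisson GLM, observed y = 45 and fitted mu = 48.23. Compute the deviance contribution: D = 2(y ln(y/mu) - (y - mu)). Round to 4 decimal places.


Compute y*ln(y/mu) = 45*ln(45/48.23) = 45*-0.069319 = -3.119355.
y - mu = -3.23.
D = 2*(-3.119355 - (-3.23)) = 0.221290, which rounds to 0.2213.

0.2213


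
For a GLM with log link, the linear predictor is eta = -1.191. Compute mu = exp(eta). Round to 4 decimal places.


The inverse log link gives:
mu = exp(-1.191) = 0.3039.

0.3039


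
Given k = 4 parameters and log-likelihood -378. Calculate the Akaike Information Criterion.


Compute:
2k = 2*4 = 8.
-2*loglik = -2*(-378) = 756.
AIC = 8 + 756 = 764.

764


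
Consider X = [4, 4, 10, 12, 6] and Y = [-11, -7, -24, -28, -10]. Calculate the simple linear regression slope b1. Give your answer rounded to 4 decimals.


The sample means are xbar = 7.2000 and ybar = -16.0000.
Compute S_xx = 52.8000 and S_xy = -132.0000.
Slope b1 = S_xy / S_xx = -132.0000 / 52.8000 = -2.5000.

-2.5000


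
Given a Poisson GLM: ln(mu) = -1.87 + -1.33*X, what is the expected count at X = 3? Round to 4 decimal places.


eta = -1.87 + -1.33 * 3 = -5.8600.
mu = exp(-5.8600) = 0.0029.

0.0029


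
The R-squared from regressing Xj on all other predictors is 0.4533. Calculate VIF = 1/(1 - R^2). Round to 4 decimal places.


VIF = 1 / (1 - 0.4533).
= 1 / 0.5467 = 1.8292.

1.8292


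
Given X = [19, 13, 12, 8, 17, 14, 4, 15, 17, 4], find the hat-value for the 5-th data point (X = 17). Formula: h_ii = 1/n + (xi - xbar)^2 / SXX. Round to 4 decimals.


Compute xbar = 12.3000 with n = 10 observations.
SXX = 256.1000.
Leverage = 1/10 + (17 - 12.3000)^2/256.1000 = 0.1863.

0.1863


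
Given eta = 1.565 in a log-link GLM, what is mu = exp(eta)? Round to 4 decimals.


Apply the inverse link:
mu = e^1.565 = 4.7827.

4.7827


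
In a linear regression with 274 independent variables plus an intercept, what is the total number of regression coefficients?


Each predictor gets one coefficient, plus one intercept.
Total parameters = 274 + 1 = 275.

275


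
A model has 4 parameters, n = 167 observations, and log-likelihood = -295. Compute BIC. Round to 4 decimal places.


ln(167) = 5.117994.
k * ln(n) = 4 * 5.117994 = 20.471976.
-2L = 590.
BIC = 20.471976 + 590 = 610.471976, which rounds to 610.4720.

610.4720


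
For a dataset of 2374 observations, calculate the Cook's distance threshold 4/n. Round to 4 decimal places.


Cook's distance cutoff = 4/n = 4/2374.
= 0.0017.

0.0017


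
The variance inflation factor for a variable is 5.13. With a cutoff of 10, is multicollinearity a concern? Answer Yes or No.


Compare VIF = 5.13 to the threshold of 10.
5.13 < 10, so the answer is No.

No


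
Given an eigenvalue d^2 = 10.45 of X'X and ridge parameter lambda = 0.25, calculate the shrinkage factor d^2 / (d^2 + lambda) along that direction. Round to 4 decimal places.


Denominator = d^2 + lambda = 10.45 + 0.25 = 10.7000.
Shrinkage = 10.45 / 10.7000 = 0.9766.

0.9766


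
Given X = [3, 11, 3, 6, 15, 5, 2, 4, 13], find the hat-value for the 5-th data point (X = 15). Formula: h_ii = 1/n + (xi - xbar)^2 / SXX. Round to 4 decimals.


n = 9, xbar = 6.8889.
SXX = sum((xi - xbar)^2) = 186.8889.
h = 1/9 + (15 - 6.8889)^2 / 186.8889 = 0.4631.

0.4631


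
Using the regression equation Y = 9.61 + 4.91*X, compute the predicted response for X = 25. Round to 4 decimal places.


Predicted value:
Y = 9.61 + (4.91)(25) = 9.61 + 122.7500 = 132.3600.

132.3600


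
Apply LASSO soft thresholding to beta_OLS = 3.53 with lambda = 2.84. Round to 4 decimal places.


Check: |3.53| = 3.53 vs lambda = 2.84.
Since |beta| > lambda, coefficient = sign(beta)*(|beta| - lambda) = 0.6900.
Soft-thresholded coefficient = 0.6900.

0.6900


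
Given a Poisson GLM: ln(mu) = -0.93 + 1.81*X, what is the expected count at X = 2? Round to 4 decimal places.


Linear predictor: eta = -0.93 + (1.81)(2) = 2.6900.
Expected count: mu = exp(2.6900) = 14.7317.

14.7317


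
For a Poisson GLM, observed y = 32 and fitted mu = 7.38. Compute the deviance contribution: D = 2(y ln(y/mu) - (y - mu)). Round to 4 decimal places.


Compute y*ln(y/mu) = 32*ln(32/7.38) = 32*1.466962 = 46.942784.
y - mu = 24.62.
D = 2*(46.942784 - (24.62)) = 44.645568, which rounds to 44.6456.

44.6456


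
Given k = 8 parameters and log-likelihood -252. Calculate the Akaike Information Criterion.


Compute:
2k = 2*8 = 16.
-2*loglik = -2*(-252) = 504.
AIC = 16 + 504 = 520.

520


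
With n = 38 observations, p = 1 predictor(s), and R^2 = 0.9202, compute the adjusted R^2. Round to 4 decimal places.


Adjusted R^2 = 1 - (1 - R^2) * (n-1)/(n-p-1).
(1 - R^2) = 0.0798.
(n-1)/(n-p-1) = 37/36.
(1 - R^2) * (n-1) = 0.0798 * 37 = 2.9526.
Divide by (n-p-1): 2.9526 / 36 = 0.0820.
Adj R^2 = 1 - 0.0820 = 0.9180.

0.9180


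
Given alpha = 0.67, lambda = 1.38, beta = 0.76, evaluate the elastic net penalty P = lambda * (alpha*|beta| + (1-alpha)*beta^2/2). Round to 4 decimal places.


alpha * |beta| = 0.67 * 0.76 = 0.5092.
(1-alpha) * beta^2/2 = 0.33 * 0.5776/2 = 0.0953.
Total = 1.38 * (0.5092 + 0.0953) = 0.8342.

0.8342


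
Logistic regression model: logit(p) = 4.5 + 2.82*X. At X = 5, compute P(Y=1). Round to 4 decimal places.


Linear predictor: z = 4.5 + 2.82 * 5 = 18.6000.
P = 1/(1 + exp(-18.6000)) = 1/(1 + 0.0000) = 1.0000.

1.0000


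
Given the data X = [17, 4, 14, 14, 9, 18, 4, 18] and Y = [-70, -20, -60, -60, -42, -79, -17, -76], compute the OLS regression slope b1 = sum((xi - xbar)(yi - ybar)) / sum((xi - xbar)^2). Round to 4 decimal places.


Calculate xbar = 12.2500, ybar = -53.0000.
S_xx = 241.5000, S_xy = -992.0000.
Using b1 = S_xy / S_xx = -992.0000 / 241.5000, we get b1 = -4.1077.

-4.1077


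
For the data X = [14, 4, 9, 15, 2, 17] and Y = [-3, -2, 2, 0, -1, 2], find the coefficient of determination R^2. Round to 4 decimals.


The fitted line is Y = -1.4166 + 0.1066*X.
SSres = 19.1668, SStot = 21.3333.
R^2 = 1 - SSres/SStot = 0.1016.

0.1016


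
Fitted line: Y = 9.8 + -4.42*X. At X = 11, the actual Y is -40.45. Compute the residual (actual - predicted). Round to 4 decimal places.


Predicted = 9.8 + -4.42 * 11 = -38.8200.
Residual = -40.45 - -38.8200 = -1.6300.

-1.6300


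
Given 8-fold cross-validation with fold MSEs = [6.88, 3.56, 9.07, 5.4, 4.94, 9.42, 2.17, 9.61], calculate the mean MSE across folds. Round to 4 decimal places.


Add all fold MSEs: 51.0500.
Divide by k = 8: 51.0500/8 = 6.3813.

6.3813


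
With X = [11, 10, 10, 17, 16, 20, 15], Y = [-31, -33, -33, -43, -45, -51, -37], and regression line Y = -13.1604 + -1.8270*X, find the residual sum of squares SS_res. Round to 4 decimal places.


For each point, residual = actual - predicted.
Residuals: [2.2574, -1.5696, -1.5696, 1.2194, -2.6076, -1.2996, 3.5654].
Sum of squared residuals = 32.7107.

32.7107


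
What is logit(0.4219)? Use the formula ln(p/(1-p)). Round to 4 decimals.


Compute the odds: 0.4219/0.5781 = 0.7298.
Take the natural log: ln(0.7298) = -0.3150.

-0.3150


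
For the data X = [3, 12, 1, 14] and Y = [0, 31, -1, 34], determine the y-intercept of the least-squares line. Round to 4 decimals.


Compute b1 = 2.9360 from the OLS formula.
With xbar = 7.5000 and ybar = 16.0000, the intercept is:
b0 = 16.0000 - 2.9360 * 7.5000 = -6.0200.

-6.0200


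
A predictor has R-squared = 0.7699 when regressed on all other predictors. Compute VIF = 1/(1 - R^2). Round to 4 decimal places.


Using VIF = 1/(1 - R^2_j):
1 - 0.7699 = 0.2301.
VIF = 4.3459.

4.3459


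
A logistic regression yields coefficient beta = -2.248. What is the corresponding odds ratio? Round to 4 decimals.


exp(-2.248) = 0.1056.
So the odds ratio is 0.1056.

0.1056


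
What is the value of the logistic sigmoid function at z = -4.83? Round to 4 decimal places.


First, exp(4.8300) = 125.2110.
Then sigma(z) = 1/(1 + 125.2110) = 0.0079.

0.0079


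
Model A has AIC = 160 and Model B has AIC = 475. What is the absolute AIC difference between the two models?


Absolute difference = |160 - 475| = 315.
The model with lower AIC (A) is preferred.

315


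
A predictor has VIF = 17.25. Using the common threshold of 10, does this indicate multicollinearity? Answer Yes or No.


Check: VIF = 17.25 vs threshold = 10.
Since 17.25 >= 10, the answer is Yes.

Yes


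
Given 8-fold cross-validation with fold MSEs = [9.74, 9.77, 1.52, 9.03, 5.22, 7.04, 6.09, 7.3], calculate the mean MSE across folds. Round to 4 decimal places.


Sum of fold MSEs = 55.7100.
Average = 55.7100 / 8 = 6.9638.

6.9638


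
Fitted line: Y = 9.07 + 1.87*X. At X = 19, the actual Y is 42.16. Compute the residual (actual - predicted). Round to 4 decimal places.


Compute yhat = 9.07 + (1.87)(19) = 44.6000.
Residual = actual - predicted = 42.16 - 44.6000 = -2.4400.

-2.4400


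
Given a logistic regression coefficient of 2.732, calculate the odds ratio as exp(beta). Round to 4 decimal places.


The odds ratio is computed as:
OR = e^(2.732) = 15.3636.

15.3636


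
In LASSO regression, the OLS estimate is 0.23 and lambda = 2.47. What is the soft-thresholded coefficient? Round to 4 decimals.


Check: |0.23| = 0.23 vs lambda = 2.47.
Since |beta| <= lambda, the coefficient is set to 0.
Soft-thresholded coefficient = 0.0000.

0.0000


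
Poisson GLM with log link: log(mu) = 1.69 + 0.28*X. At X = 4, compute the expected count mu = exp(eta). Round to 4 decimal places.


Linear predictor: eta = 1.69 + (0.28)(4) = 2.8100.
Expected count: mu = exp(2.8100) = 16.6099.

16.6099


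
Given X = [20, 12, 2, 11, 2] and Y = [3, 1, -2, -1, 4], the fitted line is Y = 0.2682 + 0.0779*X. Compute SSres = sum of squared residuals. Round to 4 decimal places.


Compute predicted values, then residuals = yi - yhat_i.
Residuals: [1.1738, -0.2030, -2.4240, -2.1251, 3.5760].
SSres = sum(residual^2) = 24.5986.

24.5986


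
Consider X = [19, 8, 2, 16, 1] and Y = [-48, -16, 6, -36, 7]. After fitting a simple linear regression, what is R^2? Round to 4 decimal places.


After computing the OLS fit (b0=10.4871, b1=-3.0312):
SSres = 12.5441, SStot = 2427.2000.
R^2 = 1 - 12.5441/2427.2000 = 0.9948.

0.9948


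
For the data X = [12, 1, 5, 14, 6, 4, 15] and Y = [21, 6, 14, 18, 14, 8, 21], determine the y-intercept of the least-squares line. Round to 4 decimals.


Compute b1 = 1.0088 from the OLS formula.
With xbar = 8.1429 and ybar = 14.5714, the intercept is:
b0 = 14.5714 - 1.0088 * 8.1429 = 6.3570.

6.3570


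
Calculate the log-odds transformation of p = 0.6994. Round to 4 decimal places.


The odds are p/(1-p) = 0.6994 / 0.3006 = 2.3267.
logit(p) = ln(2.3267) = 0.8444.

0.8444


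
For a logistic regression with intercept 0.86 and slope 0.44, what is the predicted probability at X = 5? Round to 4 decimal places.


Compute z = 0.86 + (0.44)(5) = 3.0600.
exp(-z) = 0.0469.
P = 1/(1 + 0.0469) = 0.9552.

0.9552


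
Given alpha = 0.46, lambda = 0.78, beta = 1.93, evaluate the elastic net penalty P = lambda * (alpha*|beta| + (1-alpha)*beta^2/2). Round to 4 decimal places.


alpha * |beta| = 0.46 * 1.93 = 0.8878.
(1-alpha) * beta^2/2 = 0.54 * 3.7249/2 = 1.0057.
Total = 0.78 * (0.8878 + 1.0057) = 1.4769.

1.4769


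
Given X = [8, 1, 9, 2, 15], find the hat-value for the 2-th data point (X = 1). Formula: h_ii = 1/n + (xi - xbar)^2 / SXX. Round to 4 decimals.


Compute xbar = 7.0000 with n = 5 observations.
SXX = 130.0000.
Leverage = 1/5 + (1 - 7.0000)^2/130.0000 = 0.4769.

0.4769


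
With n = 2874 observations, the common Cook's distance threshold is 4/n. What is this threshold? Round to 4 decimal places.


The threshold is 4/n.
4/2874 = 0.0014.

0.0014


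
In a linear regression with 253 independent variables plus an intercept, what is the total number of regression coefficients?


Total coefficients = number of predictors + 1 (for the intercept).
= 253 + 1 = 254.

254


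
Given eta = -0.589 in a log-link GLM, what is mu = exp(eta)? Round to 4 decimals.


The inverse log link gives:
mu = exp(-0.589) = 0.5549.

0.5549


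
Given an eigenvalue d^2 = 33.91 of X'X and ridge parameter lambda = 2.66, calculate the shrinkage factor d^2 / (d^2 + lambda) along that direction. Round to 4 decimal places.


Compute the denominator: 33.91 + 2.66 = 36.5700.
Shrinkage factor = 33.91 / 36.5700 = 0.9273.

0.9273


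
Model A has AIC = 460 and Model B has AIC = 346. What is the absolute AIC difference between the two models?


|AIC_A - AIC_B| = |460 - 346| = 114.
Model B is preferred (lower AIC).

114


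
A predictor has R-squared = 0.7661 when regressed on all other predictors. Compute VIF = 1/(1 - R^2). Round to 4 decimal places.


Using VIF = 1/(1 - R^2_j):
1 - 0.7661 = 0.2339.
VIF = 4.2753.

4.2753


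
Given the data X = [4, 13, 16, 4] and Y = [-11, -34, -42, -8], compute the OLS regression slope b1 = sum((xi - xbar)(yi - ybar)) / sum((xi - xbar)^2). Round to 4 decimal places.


Calculate xbar = 9.2500, ybar = -23.7500.
S_xx = 114.7500, S_xy = -311.2500.
Using b1 = S_xy / S_xx = -311.2500 / 114.7500, we get b1 = -2.7124.

-2.7124


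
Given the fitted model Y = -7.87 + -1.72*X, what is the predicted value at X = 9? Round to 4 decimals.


Predicted value:
Y = -7.87 + (-1.72)(9) = -7.87 + -15.4800 = -23.3500.

-23.3500


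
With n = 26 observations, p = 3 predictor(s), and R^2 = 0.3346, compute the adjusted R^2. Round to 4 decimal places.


Using the formula:
(1 - 0.3346) = 0.6654.
Multiply by 25/22: 0.6654 * 25 = 16.6350, then 16.6350 / 22 = 0.7561.
Adj R^2 = 1 - 0.7561 = 0.2439.

0.2439


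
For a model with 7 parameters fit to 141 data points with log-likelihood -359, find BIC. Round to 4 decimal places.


Compute k*ln(n) = 7*ln(141) = 7*4.948760 = 34.641320.
Then -2*loglik = 718.
BIC = 34.641320 + 718 = 752.641320, which rounds to 752.6413.

752.6413


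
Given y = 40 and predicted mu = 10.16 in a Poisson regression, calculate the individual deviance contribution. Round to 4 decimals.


y/mu = 40/10.16 = 3.937008 (approx.), and ln(40/10.16) = 1.370421.
y * ln(y/mu) = 40 * 1.370421 = 54.816840.
y - mu = 29.84.
D = 2 * (54.816840 - 29.84) = 49.953680, which rounds to 49.9537.

49.9537


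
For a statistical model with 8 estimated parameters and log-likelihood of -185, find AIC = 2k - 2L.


AIC = 2*8 - 2*(-185).
= 16 + 370 = 386.

386


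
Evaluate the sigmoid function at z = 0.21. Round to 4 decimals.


Compute exp(-0.2100) = 0.8106.
Sigmoid = 1 / (1 + 0.8106) = 1 / 1.8106 = 0.5523.

0.5523


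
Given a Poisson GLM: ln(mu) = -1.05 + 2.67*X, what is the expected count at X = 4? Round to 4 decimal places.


eta = -1.05 + 2.67 * 4 = 9.6300.
mu = exp(9.6300) = 15214.4361.

15214.4361


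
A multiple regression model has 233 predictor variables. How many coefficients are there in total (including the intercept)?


Total coefficients = number of predictors + 1 (for the intercept).
= 233 + 1 = 234.

234


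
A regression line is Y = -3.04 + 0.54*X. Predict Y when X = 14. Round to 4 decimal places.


Substitute X = 14 into the equation:
Y = -3.04 + 0.54 * 14 = -3.04 + 7.5600 = 4.5200.

4.5200


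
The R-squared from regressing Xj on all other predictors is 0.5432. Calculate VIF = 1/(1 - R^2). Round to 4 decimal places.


VIF = 1 / (1 - 0.5432).
= 1 / 0.4568 = 2.1891.

2.1891


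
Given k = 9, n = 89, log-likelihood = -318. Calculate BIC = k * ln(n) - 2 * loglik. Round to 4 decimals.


k * ln(n) = 9 * ln(89) = 9 * 4.488636 = 40.397724.
-2 * loglik = -2 * (-318) = 636.
BIC = 40.397724 + 636 = 676.397724, which rounds to 676.3977.

676.3977


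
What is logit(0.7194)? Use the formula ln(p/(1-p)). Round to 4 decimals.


The odds are p/(1-p) = 0.7194 / 0.2806 = 2.5638.
logit(p) = ln(2.5638) = 0.9415.

0.9415


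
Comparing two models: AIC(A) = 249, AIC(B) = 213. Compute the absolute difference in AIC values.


Compute |249 - 213| = 36.
Model B has the smaller AIC.

36


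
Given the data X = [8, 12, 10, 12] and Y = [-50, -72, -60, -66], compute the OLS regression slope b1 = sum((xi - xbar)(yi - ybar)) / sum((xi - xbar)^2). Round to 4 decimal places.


First compute the means: xbar = 10.5000, ybar = -62.0000.
Then S_xx = sum((xi - xbar)^2) = 11.0000.
S_xy = sum((xi - xbar)(yi - ybar)) = -52.0000.
b1 = S_xy / S_xx = -52.0000 / 11.0000 = -4.7273.

-4.7273


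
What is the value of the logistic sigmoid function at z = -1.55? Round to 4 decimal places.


exp(1.5500) = 4.7115.
1 + exp(-z) = 5.7115.
sigmoid = 1/5.7115 = 0.1751.

0.1751


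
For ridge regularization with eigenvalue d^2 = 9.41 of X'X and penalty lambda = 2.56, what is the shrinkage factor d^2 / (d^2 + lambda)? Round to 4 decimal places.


d^2 + lambda = 9.41 + 2.56 = 11.9700.
Shrinkage factor = 9.41/11.9700 = 0.7861.

0.7861


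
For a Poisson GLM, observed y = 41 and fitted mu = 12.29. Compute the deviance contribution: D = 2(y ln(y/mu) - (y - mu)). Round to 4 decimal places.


y/mu = 41/12.29 = 3.336046 (approx.), and ln(41/12.29) = 1.204786.
y * ln(y/mu) = 41 * 1.204786 = 49.396226.
y - mu = 28.71.
D = 2 * (49.396226 - 28.71) = 41.372452, which rounds to 41.3725.

41.3725


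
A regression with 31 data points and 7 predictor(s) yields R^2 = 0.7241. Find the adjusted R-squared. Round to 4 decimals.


Plug in: Adj R^2 = 1 - (1 - 0.7241) * 30/23.
= 1 - 0.2759 * 30/23
= 1 - 8.2770 / 23
= 1 - 0.3599 = 0.6401.

0.6401


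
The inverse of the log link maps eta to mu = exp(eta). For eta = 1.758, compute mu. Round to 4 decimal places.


mu = exp(eta) = exp(1.758).
= 5.8008.

5.8008


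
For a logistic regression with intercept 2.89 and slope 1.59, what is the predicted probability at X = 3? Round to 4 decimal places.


Linear predictor: z = 2.89 + 1.59 * 3 = 7.6600.
P = 1/(1 + exp(-7.6600)) = 1/(1 + 0.0005) = 0.9995.

0.9995


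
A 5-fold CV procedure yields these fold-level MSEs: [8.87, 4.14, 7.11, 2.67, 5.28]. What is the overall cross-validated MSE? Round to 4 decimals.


Total MSE across folds = 28.0700.
CV-MSE = 28.0700/5 = 5.6140.

5.6140


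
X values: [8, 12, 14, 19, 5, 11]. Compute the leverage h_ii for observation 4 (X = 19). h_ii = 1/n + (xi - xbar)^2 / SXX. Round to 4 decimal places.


n = 6, xbar = 11.5000.
SXX = sum((xi - xbar)^2) = 117.5000.
h = 1/6 + (19 - 11.5000)^2 / 117.5000 = 0.6454.

0.6454


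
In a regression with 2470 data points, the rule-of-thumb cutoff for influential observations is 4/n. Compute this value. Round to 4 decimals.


The threshold is 4/n.
4/2470 = 0.0016.

0.0016


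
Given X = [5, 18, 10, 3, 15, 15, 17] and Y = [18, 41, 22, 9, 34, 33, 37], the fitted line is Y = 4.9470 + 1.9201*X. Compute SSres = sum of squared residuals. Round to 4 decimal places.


For each point, residual = actual - predicted.
Residuals: [3.4525, 1.4912, -2.1480, -1.7073, 0.2515, -0.7485, -0.5887].
Sum of squared residuals = 22.6423.

22.6423


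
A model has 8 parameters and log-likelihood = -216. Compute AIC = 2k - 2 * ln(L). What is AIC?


AIC = 2k - 2*loglik = 2(8) - 2(-216).
= 16 + 432 = 448.

448


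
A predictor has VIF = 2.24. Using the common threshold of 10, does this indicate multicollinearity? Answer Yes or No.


Compare VIF = 2.24 to the threshold of 10.
2.24 < 10, so the answer is No.

No


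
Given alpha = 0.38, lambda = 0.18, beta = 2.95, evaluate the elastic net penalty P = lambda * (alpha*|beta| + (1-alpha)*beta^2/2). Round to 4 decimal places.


Compute:
L1 = 0.38 * 2.95 = 1.1210.
L2 = 0.62 * 2.95^2 / 2 = 2.6978.
Penalty = 0.18 * (1.1210 + 2.6978) = 0.6874.

0.6874


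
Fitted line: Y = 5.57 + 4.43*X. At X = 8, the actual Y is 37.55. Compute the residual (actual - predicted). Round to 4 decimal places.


Predicted = 5.57 + 4.43 * 8 = 41.0100.
Residual = 37.55 - 41.0100 = -3.4600.

-3.4600


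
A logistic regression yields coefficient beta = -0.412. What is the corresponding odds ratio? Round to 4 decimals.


The odds ratio is computed as:
OR = e^(-0.412) = 0.6623.

0.6623


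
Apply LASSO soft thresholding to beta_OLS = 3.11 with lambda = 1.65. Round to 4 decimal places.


Check: |3.11| = 3.11 vs lambda = 1.65.
Since |beta| > lambda, coefficient = sign(beta)*(|beta| - lambda) = 1.4600.
Soft-thresholded coefficient = 1.4600.

1.4600


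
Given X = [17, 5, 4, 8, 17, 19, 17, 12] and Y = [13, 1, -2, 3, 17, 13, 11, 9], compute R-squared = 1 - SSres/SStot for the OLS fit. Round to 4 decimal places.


The fitted line is Y = -5.0730 + 1.0665*X.
SSres = 28.3861, SStot = 314.8750.
R^2 = 1 - SSres/SStot = 0.9098.

0.9098


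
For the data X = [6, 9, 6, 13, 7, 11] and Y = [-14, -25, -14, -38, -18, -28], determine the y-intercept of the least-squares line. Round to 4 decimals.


Compute b1 = -3.2339 from the OLS formula.
With xbar = 8.6667 and ybar = -22.8333, the intercept is:
b0 = -22.8333 - -3.2339 * 8.6667 = 5.1935.

5.1935


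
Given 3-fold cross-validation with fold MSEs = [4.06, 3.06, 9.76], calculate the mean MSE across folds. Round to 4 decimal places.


Total MSE across folds = 16.8800.
CV-MSE = 16.8800/3 = 5.6267.

5.6267


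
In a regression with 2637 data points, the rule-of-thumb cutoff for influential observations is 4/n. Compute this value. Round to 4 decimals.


Cook's distance cutoff = 4/n = 4/2637.
= 0.0015.

0.0015


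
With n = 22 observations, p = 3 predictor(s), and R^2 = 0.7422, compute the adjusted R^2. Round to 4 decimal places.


Using the formula:
(1 - 0.7422) = 0.2578.
Multiply by 21/18: 0.2578 * 21 = 5.4138, then 5.4138 / 18 = 0.3008.
Adj R^2 = 1 - 0.3008 = 0.6992.

0.6992


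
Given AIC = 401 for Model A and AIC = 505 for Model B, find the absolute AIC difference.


Compute |401 - 505| = 104.
Model A has the smaller AIC.

104


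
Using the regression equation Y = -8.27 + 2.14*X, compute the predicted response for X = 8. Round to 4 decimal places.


Substitute X = 8 into the equation:
Y = -8.27 + 2.14 * 8 = -8.27 + 17.1200 = 8.8500.

8.8500


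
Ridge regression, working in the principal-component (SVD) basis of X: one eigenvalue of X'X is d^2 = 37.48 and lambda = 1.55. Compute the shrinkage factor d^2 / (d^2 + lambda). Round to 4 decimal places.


Compute the denominator: 37.48 + 1.55 = 39.0300.
Shrinkage factor = 37.48 / 39.0300 = 0.9603.

0.9603


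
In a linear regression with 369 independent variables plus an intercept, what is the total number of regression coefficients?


Each predictor gets one coefficient, plus one intercept.
Total parameters = 369 + 1 = 370.

370


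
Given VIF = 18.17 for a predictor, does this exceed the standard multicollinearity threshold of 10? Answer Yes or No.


The threshold is 10.
VIF = 18.17 is >= 10.
Multicollinearity indication: Yes.

Yes


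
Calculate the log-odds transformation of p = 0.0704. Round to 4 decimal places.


1 - p = 0.9296.
p/(1-p) = 0.0757.
logit = ln(0.0757) = -2.5806.

-2.5806


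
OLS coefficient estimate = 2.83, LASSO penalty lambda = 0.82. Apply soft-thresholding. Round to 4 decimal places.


|beta_OLS| = 2.83.
lambda = 0.82.
Since |beta| > lambda, coefficient = sign(beta)*(|beta| - lambda) = 2.0100.
Result = 2.0100.

2.0100


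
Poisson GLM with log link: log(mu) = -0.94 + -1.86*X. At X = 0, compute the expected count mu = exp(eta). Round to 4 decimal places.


Linear predictor: eta = -0.94 + (-1.86)(0) = -0.9400.
Expected count: mu = exp(-0.9400) = 0.3906.

0.3906


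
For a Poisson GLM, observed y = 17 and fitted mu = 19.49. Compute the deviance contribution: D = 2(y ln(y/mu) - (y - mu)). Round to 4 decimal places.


Compute y*ln(y/mu) = 17*ln(17/19.49) = 17*-0.136688 = -2.323696.
y - mu = -2.49.
D = 2*(-2.323696 - (-2.49)) = 0.332608, which rounds to 0.3326.

0.3326


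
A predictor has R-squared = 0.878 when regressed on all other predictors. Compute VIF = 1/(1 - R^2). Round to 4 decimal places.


Denominator: 1 - 0.878 = 0.122.
VIF = 1 / 0.122 = 8.1967.

8.1967


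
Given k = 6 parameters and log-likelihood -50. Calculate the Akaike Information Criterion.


AIC = 2k - 2*loglik = 2(6) - 2(-50).
= 12 + 100 = 112.

112


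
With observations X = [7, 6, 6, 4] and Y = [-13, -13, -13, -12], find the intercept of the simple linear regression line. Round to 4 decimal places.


First find the slope: b1 = -0.3684.
Means: xbar = 5.7500, ybar = -12.7500.
b0 = ybar - b1 * xbar = -12.7500 - -0.3684 * 5.7500 = -10.6316.

-10.6316


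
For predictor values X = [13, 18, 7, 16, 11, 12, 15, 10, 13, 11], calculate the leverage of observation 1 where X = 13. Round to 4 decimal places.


n = 10, xbar = 12.6000.
SXX = sum((xi - xbar)^2) = 90.4000.
h = 1/10 + (13 - 12.6000)^2 / 90.4000 = 0.1018.

0.1018


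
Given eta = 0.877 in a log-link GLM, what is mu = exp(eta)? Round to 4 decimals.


The inverse log link gives:
mu = exp(0.877) = 2.4037.

2.4037


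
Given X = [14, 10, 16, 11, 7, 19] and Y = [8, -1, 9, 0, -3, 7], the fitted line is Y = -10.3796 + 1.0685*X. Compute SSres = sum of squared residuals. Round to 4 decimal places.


Compute predicted values, then residuals = yi - yhat_i.
Residuals: [3.4206, -1.3054, 2.2836, -1.3739, -0.0999, -2.9219].
SSres = sum(residual^2) = 29.0545.

29.0545


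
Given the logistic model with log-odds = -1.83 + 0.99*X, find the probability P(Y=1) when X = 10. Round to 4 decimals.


Linear predictor: z = -1.83 + 0.99 * 10 = 8.0700.
P = 1/(1 + exp(-8.0700)) = 1/(1 + 0.0003) = 0.9997.

0.9997


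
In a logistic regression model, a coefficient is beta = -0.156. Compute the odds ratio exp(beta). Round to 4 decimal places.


The odds ratio is computed as:
OR = e^(-0.156) = 0.8556.

0.8556


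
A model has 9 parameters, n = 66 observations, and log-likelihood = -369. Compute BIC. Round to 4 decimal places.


k * ln(n) = 9 * ln(66) = 9 * 4.189655 = 37.706895.
-2 * loglik = -2 * (-369) = 738.
BIC = 37.706895 + 738 = 775.706895, which rounds to 775.7069.

775.7069


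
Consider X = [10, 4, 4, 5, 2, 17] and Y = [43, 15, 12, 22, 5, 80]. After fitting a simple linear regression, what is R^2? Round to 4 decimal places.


The fitted line is Y = -5.4551 + 4.9936*X.
SSres = 15.4936, SStot = 3905.5000.
R^2 = 1 - SSres/SStot = 0.9960.

0.9960


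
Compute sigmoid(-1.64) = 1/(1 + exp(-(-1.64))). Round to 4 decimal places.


Compute exp(1.6400) = 5.1552.
Sigmoid = 1 / (1 + 5.1552) = 1 / 6.1552 = 0.1625.

0.1625


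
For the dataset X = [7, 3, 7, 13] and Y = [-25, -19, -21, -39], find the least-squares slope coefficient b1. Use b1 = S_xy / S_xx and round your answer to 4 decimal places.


Calculate xbar = 7.5000, ybar = -26.0000.
S_xx = 51.0000, S_xy = -106.0000.
Using b1 = S_xy / S_xx = -106.0000 / 51.0000, we get b1 = -2.0784.

-2.0784


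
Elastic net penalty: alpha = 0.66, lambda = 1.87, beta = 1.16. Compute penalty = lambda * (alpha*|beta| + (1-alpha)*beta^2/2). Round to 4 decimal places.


L1 component = 0.66 * |1.16| = 0.7656.
L2 component = 0.34 * 1.16^2 / 2 = 0.2288.
Penalty = 1.87 * (0.7656 + 0.2288) = 1.87 * 0.9944 = 1.8594.

1.8594


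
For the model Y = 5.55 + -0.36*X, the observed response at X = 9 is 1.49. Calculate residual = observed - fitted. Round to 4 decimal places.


Compute yhat = 5.55 + (-0.36)(9) = 2.3100.
Residual = actual - predicted = 1.49 - 2.3100 = -0.8200.

-0.8200


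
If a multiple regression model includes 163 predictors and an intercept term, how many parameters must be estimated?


Including the intercept, the model has 163 predictor coefficients + 1 intercept.
Total = 164.

164
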